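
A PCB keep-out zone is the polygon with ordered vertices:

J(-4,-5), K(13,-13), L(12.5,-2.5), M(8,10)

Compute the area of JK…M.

Σ = (117) + (130) + (145) + (0) = 392
Area = |Σ|/2 = 196.

196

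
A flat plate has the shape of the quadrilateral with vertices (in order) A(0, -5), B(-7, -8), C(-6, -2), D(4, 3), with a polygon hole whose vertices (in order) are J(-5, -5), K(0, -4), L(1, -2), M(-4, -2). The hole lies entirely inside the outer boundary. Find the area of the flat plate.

37.5

Outer boundary:
Σ = (-35) + (-34) + (-10) + (-20) = -99
Area = |Σ|/2 = 49.5.
Hole:
J→K: (-5)(-4) − (0)(-5) = 20
K→L: (0)(-2) − (1)(-4) = 4
L→M: (1)(-2) − (-4)(-2) = -10
M→J: (-4)(-5) − (-5)(-2) = 10
Σ = 24
Area = |Σ|/2 = 12.
Net area = 49.5 − 12 = 37.5.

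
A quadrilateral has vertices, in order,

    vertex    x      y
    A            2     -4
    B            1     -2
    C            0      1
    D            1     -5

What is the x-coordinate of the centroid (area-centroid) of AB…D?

Apply the surveyor's formula. First the cross-terms c_i = x_i·y_{i+1} − x_{i+1}·y_i:
  0, 1, -1, 6  ⇒  2A = 6, A = 3.
Then Σ (x_i + x_{i+1})·c_i = 18, so x̄ = 18 / (6·3) = 1.

1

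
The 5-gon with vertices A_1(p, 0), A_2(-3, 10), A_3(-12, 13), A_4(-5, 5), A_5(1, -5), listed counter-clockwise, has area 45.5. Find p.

Write out the shoelace sum; only the two edges meeting at A_1 involve p:
2·Area = [(1·0 − p·(-5)) + (p·10 − (-3)·0)] + 106
       = 15·p + 106 = 91
⇒ p = -1.

-1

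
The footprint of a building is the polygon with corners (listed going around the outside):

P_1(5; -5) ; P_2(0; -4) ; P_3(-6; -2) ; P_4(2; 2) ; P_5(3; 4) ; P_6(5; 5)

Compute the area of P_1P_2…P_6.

52.5

Apply the surveyor's formula: 2A = Σ (x_i·y_{i+1} − x_{i+1}·y_i), indices taken mod 6.
Cross-terms: -20, -24, -8, 2, -5, -50  ⇒  Σ = -105
Area = |Σ|/2 = 52.5.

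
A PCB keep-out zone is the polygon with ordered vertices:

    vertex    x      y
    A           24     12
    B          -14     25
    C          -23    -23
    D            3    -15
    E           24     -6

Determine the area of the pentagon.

1426.5

Apply the shoelace (surveyor's) formula: 2A = Σ (x_i·y_{i+1} − x_{i+1}·y_i), indices taken mod 5.
Cross-terms: 768, 897, 414, 342, 432  ⇒  Σ = 2853
Area = |Σ|/2 = 1426.5.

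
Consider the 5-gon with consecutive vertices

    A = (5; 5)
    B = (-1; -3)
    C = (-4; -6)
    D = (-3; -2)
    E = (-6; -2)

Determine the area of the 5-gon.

26

Apply the shoelace (surveyor's) formula: 2A = Σ (x_i·y_{i+1} − x_{i+1}·y_i), indices taken mod 5.
Σ = (-10) + (-6) + (-10) + (-6) + (-20) = -52
Area = |Σ|/2 = 26.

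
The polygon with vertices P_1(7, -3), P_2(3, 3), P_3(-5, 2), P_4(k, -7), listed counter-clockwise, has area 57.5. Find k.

Write out the shoelace sum; only the two edges meeting at P_4 involve k:
2·Area = [((-5)·(-7) − k·2) + (k·(-3) − 7·(-7))] + 51
       = -5·k + 135 = 115
⇒ k = 4.

4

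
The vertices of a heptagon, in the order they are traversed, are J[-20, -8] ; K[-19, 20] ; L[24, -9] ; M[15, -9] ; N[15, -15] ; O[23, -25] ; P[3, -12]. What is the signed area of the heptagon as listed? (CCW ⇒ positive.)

Apply Gauss's area formula: 2A = Σ (x_i·y_{i+1} − x_{i+1}·y_i), indices taken mod 7.
Σ = (-552) + (-309) + (-81) + (-90) + (-30) + (-201) + (-264) = -1527
Signed area = Σ/2 = -763.5 (negative ⇒ clockwise traversal).

-763.5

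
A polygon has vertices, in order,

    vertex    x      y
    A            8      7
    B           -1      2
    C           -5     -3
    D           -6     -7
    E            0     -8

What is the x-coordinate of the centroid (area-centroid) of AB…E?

Apply Gauss's area formula. First the cross-terms c_i = x_i·y_{i+1} − x_{i+1}·y_i:
  23, 13, 17, 48, 64  ⇒  2A = 165, A = 82.5.
Then Σ (x_i + x_{i+1})·c_i = 120, so x̄ = 120 / (6·82.5) = 8/33.

8/33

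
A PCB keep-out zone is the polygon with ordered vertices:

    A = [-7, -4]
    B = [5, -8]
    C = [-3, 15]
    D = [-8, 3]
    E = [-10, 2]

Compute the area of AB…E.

Σ = (76) + (51) + (111) + (14) + (54) = 306
Area = |Σ|/2 = 153.

153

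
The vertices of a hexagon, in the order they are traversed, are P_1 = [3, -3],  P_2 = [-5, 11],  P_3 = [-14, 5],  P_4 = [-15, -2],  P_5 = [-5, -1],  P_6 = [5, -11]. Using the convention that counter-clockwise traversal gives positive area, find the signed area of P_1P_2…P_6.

166.5

Σ = (18) + (129) + (103) + (5) + (60) + (18) = 333
Signed area = Σ/2 = 166.5 (positive ⇒ counter-clockwise traversal).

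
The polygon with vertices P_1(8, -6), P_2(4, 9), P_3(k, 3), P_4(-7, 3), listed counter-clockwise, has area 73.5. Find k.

0

Write out the shoelace sum; only the two edges meeting at P_3 involve k:
2·Area = [(4·3 − k·9) + (k·3 − (-7)·3)] + 114
       = -6·k + 147 = 147
⇒ k = 0.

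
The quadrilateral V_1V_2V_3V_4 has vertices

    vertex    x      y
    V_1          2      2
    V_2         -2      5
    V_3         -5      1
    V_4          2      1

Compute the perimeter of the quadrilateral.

|V_1V_2| = √((-4)² + (3)²) = √25 = 5
|V_2V_3| = √((-3)² + (-4)²) = √25 = 5
|V_3V_4| = √((7)² + (0)²) = √49 = 7
|V_4V_1| = √((0)² + (1)²) = √1 = 1
Perimeter = 5 + 5 + 7 + 1 = 18.

18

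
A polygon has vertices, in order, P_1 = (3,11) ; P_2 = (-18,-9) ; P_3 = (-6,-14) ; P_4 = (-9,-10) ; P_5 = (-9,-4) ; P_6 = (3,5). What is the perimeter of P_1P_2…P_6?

|P_1P_2| = √((-21)² + (-20)²) = √841 = 29
|P_2P_3| = √((12)² + (-5)²) = √169 = 13
|P_3P_4| = √((-3)² + (4)²) = √25 = 5
|P_4P_5| = √((0)² + (6)²) = √36 = 6
|P_5P_6| = √((12)² + (9)²) = √225 = 15
|P_6P_1| = √((0)² + (6)²) = √36 = 6
Perimeter = 29 + 13 + 5 + 6 + 15 + 6 = 74.

74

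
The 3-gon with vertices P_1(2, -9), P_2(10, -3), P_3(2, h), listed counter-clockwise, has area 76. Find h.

10

Write out the shoelace sum; only the two edges meeting at P_3 involve h:
2·Area = [(10·h − 2·(-3)) + (2·(-9) − 2·h)] + 84
       = 8·h + 72 = 152
⇒ h = 10.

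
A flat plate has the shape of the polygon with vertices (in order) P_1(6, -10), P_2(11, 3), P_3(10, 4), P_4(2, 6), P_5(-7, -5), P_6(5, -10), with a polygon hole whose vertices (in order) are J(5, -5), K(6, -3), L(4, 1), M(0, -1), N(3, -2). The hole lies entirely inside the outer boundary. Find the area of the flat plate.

152

Outer boundary:
Cross-terms: 128, 14, 52, 32, 95, 10  ⇒  Σ = 331
Area = |Σ|/2 = 165.5.
Hole:
Σ = (15) + (18) + (-4) + (3) + (-5) = 27
Area = |Σ|/2 = 13.5.
Net area = 165.5 − 13.5 = 152.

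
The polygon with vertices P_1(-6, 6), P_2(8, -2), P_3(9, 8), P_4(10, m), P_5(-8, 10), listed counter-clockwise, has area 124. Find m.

Write out the shoelace sum; only the two edges meeting at P_4 involve m:
2·Area = [(9·m − 10·8) + (10·10 − (-8)·m)] + 58
       = 17·m + 78 = 248
⇒ m = 10.

10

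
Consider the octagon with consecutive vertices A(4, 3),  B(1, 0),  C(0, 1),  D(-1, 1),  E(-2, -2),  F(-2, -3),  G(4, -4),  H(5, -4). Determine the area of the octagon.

30

Apply Gauss's area formula: 2A = Σ (x_i·y_{i+1} − x_{i+1}·y_i), indices taken mod 8.
Σ = (-3) + (1) + (1) + (4) + (2) + (20) + (4) + (31) = 60
Area = |Σ|/2 = 30.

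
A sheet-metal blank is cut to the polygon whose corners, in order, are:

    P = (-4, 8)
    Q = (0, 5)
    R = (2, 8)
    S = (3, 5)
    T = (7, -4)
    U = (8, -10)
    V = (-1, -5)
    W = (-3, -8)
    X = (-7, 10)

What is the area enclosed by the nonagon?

144

Apply the surveyor's formula: 2A = Σ (x_i·y_{i+1} − x_{i+1}·y_i), indices taken mod 9.
Σ = (-20) + (-10) + (-14) + (-47) + (-38) + (-50) + (-7) + (-86) + (-16) = -288
Area = |Σ|/2 = 144.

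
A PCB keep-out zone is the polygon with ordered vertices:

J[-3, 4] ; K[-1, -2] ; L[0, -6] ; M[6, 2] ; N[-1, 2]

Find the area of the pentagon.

Apply Gauss's area formula: 2A = Σ (x_i·y_{i+1} − x_{i+1}·y_i), indices taken mod 5.
Cross-terms: 10, 6, 36, 14, 2  ⇒  Σ = 68
Area = |Σ|/2 = 34.

34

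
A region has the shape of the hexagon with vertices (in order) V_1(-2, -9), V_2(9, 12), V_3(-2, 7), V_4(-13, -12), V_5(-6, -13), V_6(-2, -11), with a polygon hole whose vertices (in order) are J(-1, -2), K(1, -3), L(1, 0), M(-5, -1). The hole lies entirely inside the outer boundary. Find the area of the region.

Outer boundary:
Apply the shoelace (surveyor's) formula: 2A = Σ (x_i·y_{i+1} − x_{i+1}·y_i), indices taken mod 6.
Cross-terms: 57, 87, 115, 97, 40, -4  ⇒  Σ = 392
Area = |Σ|/2 = 196.
Hole:
Apply Gauss's area formula: 2A = Σ (x_i·y_{i+1} − x_{i+1}·y_i), indices taken mod 4.
J→K: (-1)(-3) − (1)(-2) = 5
K→L: (1)(0) − (1)(-3) = 3
L→M: (1)(-1) − (-5)(0) = -1
M→J: (-5)(-2) − (-1)(-1) = 9
Σ = 16
Area = |Σ|/2 = 8.
Net area = 196 − 8 = 188.

188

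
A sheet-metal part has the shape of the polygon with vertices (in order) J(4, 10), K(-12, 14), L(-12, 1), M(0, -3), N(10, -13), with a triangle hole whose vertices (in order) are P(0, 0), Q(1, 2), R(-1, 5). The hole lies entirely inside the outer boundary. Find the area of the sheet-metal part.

Outer boundary:
J→K: (4)(14) − (-12)(10) = 176
K→L: (-12)(1) − (-12)(14) = 156
L→M: (-12)(-3) − (0)(1) = 36
M→N: (0)(-13) − (10)(-3) = 30
N→J: (10)(10) − (4)(-13) = 152
Σ = 550
Area = |Σ|/2 = 275.
Hole:
Apply the surveyor's formula: 2A = Σ (x_i·y_{i+1} − x_{i+1}·y_i), indices taken mod 3.
Cross-terms: 0, 7, 0  ⇒  Σ = 7
Area = |Σ|/2 = 3.5.
Net area = 275 − 3.5 = 271.5.

271.5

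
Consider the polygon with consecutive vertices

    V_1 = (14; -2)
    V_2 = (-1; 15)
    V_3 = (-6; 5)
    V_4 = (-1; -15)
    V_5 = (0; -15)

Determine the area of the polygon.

Apply the shoelace formula: 2A = Σ (x_i·y_{i+1} − x_{i+1}·y_i), indices taken mod 5.
Cross-terms: 208, 85, 95, 15, 210  ⇒  Σ = 613
Area = |Σ|/2 = 306.5.

306.5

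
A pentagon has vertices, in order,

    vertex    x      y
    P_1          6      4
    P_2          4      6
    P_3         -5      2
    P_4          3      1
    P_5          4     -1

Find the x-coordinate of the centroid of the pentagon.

355/186

Apply the surveyor's formula. First the cross-terms c_i = x_i·y_{i+1} − x_{i+1}·y_i:
  20, 38, -11, -7, 22  ⇒  2A = 62, A = 31.
Then Σ (x_i + x_{i+1})·c_i = 355, so x̄ = 355 / (6·31) = 355/186.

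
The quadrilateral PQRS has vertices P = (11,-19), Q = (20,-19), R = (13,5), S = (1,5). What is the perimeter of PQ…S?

72

|PQ| = √((9)² + (0)²) = √81 = 9
|QR| = √((-7)² + (24)²) = √625 = 25
|RS| = √((-12)² + (0)²) = √144 = 12
|SP| = √((10)² + (-24)²) = √676 = 26
Perimeter = 9 + 25 + 12 + 26 = 72.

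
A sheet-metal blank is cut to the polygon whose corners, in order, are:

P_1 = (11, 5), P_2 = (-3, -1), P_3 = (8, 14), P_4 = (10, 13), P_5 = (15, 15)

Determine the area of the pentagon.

100.5

Σ = (4) + (-34) + (-36) + (-45) + (-90) = -201
Area = |Σ|/2 = 100.5.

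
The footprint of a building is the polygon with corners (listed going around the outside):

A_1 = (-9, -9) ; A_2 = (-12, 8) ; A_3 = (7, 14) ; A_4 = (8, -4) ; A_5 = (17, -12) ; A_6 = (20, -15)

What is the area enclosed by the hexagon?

Apply Gauss's area formula: 2A = Σ (x_i·y_{i+1} − x_{i+1}·y_i), indices taken mod 6.
A_1→A_2: (-9)(8) − (-12)(-9) = -180
A_2→A_3: (-12)(14) − (7)(8) = -224
A_3→A_4: (7)(-4) − (8)(14) = -140
A_4→A_5: (8)(-12) − (17)(-4) = -28
A_5→A_6: (17)(-15) − (20)(-12) = -15
A_6→A_1: (20)(-9) − (-9)(-15) = -315
Σ = -902
Area = |Σ|/2 = 451.

451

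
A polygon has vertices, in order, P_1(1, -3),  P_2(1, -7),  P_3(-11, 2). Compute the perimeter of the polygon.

32

|P_1P_2| = √((0)² + (-4)²) = √16 = 4
|P_2P_3| = √((-12)² + (9)²) = √225 = 15
|P_3P_1| = √((12)² + (-5)²) = √169 = 13
Perimeter = 4 + 15 + 13 = 32.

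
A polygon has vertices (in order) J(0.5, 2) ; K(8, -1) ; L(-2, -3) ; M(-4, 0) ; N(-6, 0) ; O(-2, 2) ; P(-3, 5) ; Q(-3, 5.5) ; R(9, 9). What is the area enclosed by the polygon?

67.5

Σ = (-16.5) + (-26) + (-12) + (0) + (-12) + (-4) + (-1.5) + (-76.5) + (13.5) = -135
Area = |Σ|/2 = 67.5.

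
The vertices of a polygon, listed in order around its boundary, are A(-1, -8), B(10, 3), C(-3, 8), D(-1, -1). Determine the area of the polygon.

Σ = (77) + (89) + (11) + (7) = 184
Area = |Σ|/2 = 92.

92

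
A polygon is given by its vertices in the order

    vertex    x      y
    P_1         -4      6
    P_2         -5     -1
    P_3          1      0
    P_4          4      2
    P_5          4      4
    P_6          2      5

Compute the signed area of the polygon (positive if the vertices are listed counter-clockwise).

44.5

Apply the surveyor's formula: 2A = Σ (x_i·y_{i+1} − x_{i+1}·y_i), indices taken mod 6.
Σ = (34) + (1) + (2) + (8) + (12) + (32) = 89
Signed area = Σ/2 = 44.5 (positive ⇒ counter-clockwise traversal).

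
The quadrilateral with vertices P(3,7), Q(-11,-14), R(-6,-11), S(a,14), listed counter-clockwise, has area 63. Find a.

Write out the shoelace sum; only the two edges meeting at S involve a:
2·Area = [((-6)·14 − a·(-11)) + (a·7 − 3·14)] + 72
       = 18·a + -54 = 126
⇒ a = 10.

10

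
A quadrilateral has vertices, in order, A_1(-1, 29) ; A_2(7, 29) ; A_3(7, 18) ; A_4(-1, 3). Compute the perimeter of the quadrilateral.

62

|A_1A_2| = √((8)² + (0)²) = √64 = 8
|A_2A_3| = √((0)² + (-11)²) = √121 = 11
|A_3A_4| = √((-8)² + (-15)²) = √289 = 17
|A_4A_1| = √((0)² + (26)²) = √676 = 26
Perimeter = 8 + 11 + 17 + 26 = 62.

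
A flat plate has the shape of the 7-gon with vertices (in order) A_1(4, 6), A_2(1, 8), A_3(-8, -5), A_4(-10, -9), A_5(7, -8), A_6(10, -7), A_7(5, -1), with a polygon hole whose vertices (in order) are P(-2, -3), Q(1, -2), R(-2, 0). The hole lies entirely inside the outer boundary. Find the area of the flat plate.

Outer boundary:
Apply the shoelace formula: 2A = Σ (x_i·y_{i+1} − x_{i+1}·y_i), indices taken mod 7.
Σ = (26) + (59) + (22) + (143) + (31) + (25) + (34) = 340
Area = |Σ|/2 = 170.
Hole:
Apply Gauss's area formula: 2A = Σ (x_i·y_{i+1} − x_{i+1}·y_i), indices taken mod 3.
Cross-terms: 7, -4, 6  ⇒  Σ = 9
Area = |Σ|/2 = 4.5.
Net area = 170 − 4.5 = 165.5.

165.5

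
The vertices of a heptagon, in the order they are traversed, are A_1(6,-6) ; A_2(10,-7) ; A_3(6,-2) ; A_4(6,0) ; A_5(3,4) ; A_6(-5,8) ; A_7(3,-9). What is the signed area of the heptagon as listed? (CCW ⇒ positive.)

A_1→A_2: (6)(-7) − (10)(-6) = 18
A_2→A_3: (10)(-2) − (6)(-7) = 22
A_3→A_4: (6)(0) − (6)(-2) = 12
A_4→A_5: (6)(4) − (3)(0) = 24
A_5→A_6: (3)(8) − (-5)(4) = 44
A_6→A_7: (-5)(-9) − (3)(8) = 21
A_7→A_1: (3)(-6) − (6)(-9) = 36
Σ = 177
Signed area = Σ/2 = 88.5 (positive ⇒ counter-clockwise traversal).

88.5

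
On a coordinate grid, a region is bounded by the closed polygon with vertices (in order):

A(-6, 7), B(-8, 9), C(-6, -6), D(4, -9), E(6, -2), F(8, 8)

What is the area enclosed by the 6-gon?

Cross-terms: 2, 102, 78, 46, 64, 104  ⇒  Σ = 396
Area = |Σ|/2 = 198.

198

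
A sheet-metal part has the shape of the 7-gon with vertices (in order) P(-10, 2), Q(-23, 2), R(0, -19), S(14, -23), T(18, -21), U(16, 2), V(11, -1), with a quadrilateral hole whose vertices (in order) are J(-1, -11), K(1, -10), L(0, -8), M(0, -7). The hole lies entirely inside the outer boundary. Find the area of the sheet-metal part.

Outer boundary:
Apply the shoelace formula: 2A = Σ (x_i·y_{i+1} − x_{i+1}·y_i), indices taken mod 7.
P→Q: (-10)(2) − (-23)(2) = 26
Q→R: (-23)(-19) − (0)(2) = 437
R→S: (0)(-23) − (14)(-19) = 266
S→T: (14)(-21) − (18)(-23) = 120
T→U: (18)(2) − (16)(-21) = 372
U→V: (16)(-1) − (11)(2) = -38
V→P: (11)(2) − (-10)(-1) = 12
Σ = 1195
Area = |Σ|/2 = 597.5.
Hole:
Apply the surveyor's formula: 2A = Σ (x_i·y_{i+1} − x_{i+1}·y_i), indices taken mod 4.
J→K: (-1)(-10) − (1)(-11) = 21
K→L: (1)(-8) − (0)(-10) = -8
L→M: (0)(-7) − (0)(-8) = 0
M→J: (0)(-11) − (-1)(-7) = -7
Σ = 6
Area = |Σ|/2 = 3.
Net area = 597.5 − 3 = 594.5.

594.5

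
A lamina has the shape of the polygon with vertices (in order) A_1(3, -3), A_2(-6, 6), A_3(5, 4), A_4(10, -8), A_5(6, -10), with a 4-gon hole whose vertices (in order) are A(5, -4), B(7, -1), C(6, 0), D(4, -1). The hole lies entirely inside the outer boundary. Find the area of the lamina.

Outer boundary:
Σ = (0) + (-54) + (-80) + (-52) + (12) = -174
Area = |Σ|/2 = 87.
Hole:
Apply the shoelace (surveyor's) formula: 2A = Σ (x_i·y_{i+1} − x_{i+1}·y_i), indices taken mod 4.
A→B: (5)(-1) − (7)(-4) = 23
B→C: (7)(0) − (6)(-1) = 6
C→D: (6)(-1) − (4)(0) = -6
D→A: (4)(-4) − (5)(-1) = -11
Σ = 12
Area = |Σ|/2 = 6.
Net area = 87 − 6 = 81.

81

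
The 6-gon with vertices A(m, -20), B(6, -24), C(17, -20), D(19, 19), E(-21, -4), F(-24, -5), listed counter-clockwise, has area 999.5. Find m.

Write out the shoelace sum; only the two edges meeting at A involve m:
2·Area = [((-24)·(-20) − m·(-5)) + (m·(-24) − 6·(-20))] + 1323
       = -19·m + 1923 = 1999
⇒ m = -4.

-4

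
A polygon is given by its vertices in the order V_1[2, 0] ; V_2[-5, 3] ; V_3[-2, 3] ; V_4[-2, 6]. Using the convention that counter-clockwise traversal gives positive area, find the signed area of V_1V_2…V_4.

-10.5

V_1→V_2: (2)(3) − (-5)(0) = 6
V_2→V_3: (-5)(3) − (-2)(3) = -9
V_3→V_4: (-2)(6) − (-2)(3) = -6
V_4→V_1: (-2)(0) − (2)(6) = -12
Σ = -21
Signed area = Σ/2 = -10.5 (negative ⇒ clockwise traversal).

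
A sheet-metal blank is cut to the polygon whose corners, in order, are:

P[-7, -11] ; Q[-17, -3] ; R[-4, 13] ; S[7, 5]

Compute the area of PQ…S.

276

Apply Gauss's area formula: 2A = Σ (x_i·y_{i+1} − x_{i+1}·y_i), indices taken mod 4.
P→Q: (-7)(-3) − (-17)(-11) = -166
Q→R: (-17)(13) − (-4)(-3) = -233
R→S: (-4)(5) − (7)(13) = -111
S→P: (7)(-11) − (-7)(5) = -42
Σ = -552
Area = |Σ|/2 = 276.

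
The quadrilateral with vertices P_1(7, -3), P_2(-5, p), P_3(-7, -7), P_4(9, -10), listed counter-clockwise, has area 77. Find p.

Write out the shoelace sum; only the two edges meeting at P_2 involve p:
2·Area = [(7·p − (-5)·(-3)) + ((-5)·(-7) − (-7)·p)] + 176
       = 14·p + 196 = 154
⇒ p = -3.

-3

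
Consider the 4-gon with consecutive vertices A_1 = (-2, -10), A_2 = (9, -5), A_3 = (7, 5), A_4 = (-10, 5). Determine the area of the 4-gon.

187.5

Σ = (100) + (80) + (85) + (110) = 375
Area = |Σ|/2 = 187.5.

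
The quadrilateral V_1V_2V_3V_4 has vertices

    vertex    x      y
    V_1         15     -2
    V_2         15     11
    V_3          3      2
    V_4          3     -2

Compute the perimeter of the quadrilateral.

|V_1V_2| = √((0)² + (13)²) = √169 = 13
|V_2V_3| = √((-12)² + (-9)²) = √225 = 15
|V_3V_4| = √((0)² + (-4)²) = √16 = 4
|V_4V_1| = √((12)² + (0)²) = √144 = 12
Perimeter = 13 + 15 + 4 + 12 = 44.

44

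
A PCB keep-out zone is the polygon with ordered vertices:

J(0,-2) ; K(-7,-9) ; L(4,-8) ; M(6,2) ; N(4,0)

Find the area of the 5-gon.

Apply the shoelace (surveyor's) formula: 2A = Σ (x_i·y_{i+1} − x_{i+1}·y_i), indices taken mod 5.
Cross-terms: -14, 92, 56, -8, -8  ⇒  Σ = 118
Area = |Σ|/2 = 59.

59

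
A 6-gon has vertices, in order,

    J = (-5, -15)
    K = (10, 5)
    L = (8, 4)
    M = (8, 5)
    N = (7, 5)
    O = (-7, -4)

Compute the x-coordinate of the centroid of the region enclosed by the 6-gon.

-32/115

Apply Gauss's area formula. First the cross-terms c_i = x_i·y_{i+1} − x_{i+1}·y_i:
  125, 0, 8, 5, 7, 85  ⇒  2A = 230, A = 115.
Then Σ (x_i + x_{i+1})·c_i = -192, so x̄ = -192 / (6·115) = -32/115.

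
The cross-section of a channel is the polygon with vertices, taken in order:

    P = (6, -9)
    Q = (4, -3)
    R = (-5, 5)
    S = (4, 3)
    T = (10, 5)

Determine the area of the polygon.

Apply the surveyor's formula: 2A = Σ (x_i·y_{i+1} − x_{i+1}·y_i), indices taken mod 5.
Cross-terms: 18, 5, -35, -10, -120  ⇒  Σ = -142
Area = |Σ|/2 = 71.

71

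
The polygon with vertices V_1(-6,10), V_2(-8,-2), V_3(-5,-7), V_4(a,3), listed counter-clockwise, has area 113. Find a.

The doubled signed area Σ (x_i y_{i+1} − x_{i+1} y_i) is linear in a.
With a=0 it equals 141; the coefficient of a is 17 (from the two edges through V_4).
So 17·a + 141 = 2·113 = 226 ⇒ a = 5.

5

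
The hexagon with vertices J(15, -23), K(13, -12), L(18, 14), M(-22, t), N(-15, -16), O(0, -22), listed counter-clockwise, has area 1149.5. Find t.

14

Write out the shoelace sum; only the two edges meeting at M involve t:
2·Area = [(18·t − (-22)·14) + ((-22)·(-16) − (-15)·t)] + 1177
       = 33·t + 1837 = 2299
⇒ t = 14.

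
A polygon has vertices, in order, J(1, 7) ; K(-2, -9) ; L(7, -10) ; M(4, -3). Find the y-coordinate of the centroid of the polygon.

Apply the surveyor's formula. First the cross-terms c_i = x_i·y_{i+1} − x_{i+1}·y_i:
  5, 83, 19, 31  ⇒  2A = 138, A = 69.
Then Σ (y_i + y_{i+1})·c_i = -1710, so ȳ = -1710 / (6·69) = -95/23.

-95/23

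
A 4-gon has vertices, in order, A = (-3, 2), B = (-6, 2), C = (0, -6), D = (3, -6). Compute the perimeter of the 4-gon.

|AB| = √((-3)² + (0)²) = √9 = 3
|BC| = √((6)² + (-8)²) = √100 = 10
|CD| = √((3)² + (0)²) = √9 = 3
|DA| = √((-6)² + (8)²) = √100 = 10
Perimeter = 3 + 10 + 3 + 10 = 26.

26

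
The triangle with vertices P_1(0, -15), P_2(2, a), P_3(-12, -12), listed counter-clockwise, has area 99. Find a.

Write out the shoelace sum; only the two edges meeting at P_2 involve a:
2·Area = [(0·a − 2·(-15)) + (2·(-12) − (-12)·a)] + 180
       = 12·a + 186 = 198
⇒ a = 1.

1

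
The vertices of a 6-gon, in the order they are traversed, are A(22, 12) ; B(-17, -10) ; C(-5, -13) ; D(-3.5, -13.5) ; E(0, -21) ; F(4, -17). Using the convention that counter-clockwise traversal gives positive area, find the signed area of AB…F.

378.25

Σ = (-16) + (171) + (22) + (73.5) + (84) + (422) = 756.5
Signed area = Σ/2 = 378.25 (positive ⇒ counter-clockwise traversal).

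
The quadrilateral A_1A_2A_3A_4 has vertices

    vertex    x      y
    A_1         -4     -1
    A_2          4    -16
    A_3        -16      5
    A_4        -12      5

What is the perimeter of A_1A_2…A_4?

|A_1A_2| = √((8)² + (-15)²) = √289 = 17
|A_2A_3| = √((-20)² + (21)²) = √841 = 29
|A_3A_4| = √((4)² + (0)²) = √16 = 4
|A_4A_1| = √((8)² + (-6)²) = √100 = 10
Perimeter = 17 + 29 + 4 + 10 = 60.

60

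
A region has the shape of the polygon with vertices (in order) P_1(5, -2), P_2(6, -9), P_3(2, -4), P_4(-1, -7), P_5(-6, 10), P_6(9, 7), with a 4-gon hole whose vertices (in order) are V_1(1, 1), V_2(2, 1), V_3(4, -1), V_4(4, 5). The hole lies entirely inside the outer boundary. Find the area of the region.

139

Outer boundary:
P_1→P_2: (5)(-9) − (6)(-2) = -33
P_2→P_3: (6)(-4) − (2)(-9) = -6
P_3→P_4: (2)(-7) − (-1)(-4) = -18
P_4→P_5: (-1)(10) − (-6)(-7) = -52
P_5→P_6: (-6)(7) − (9)(10) = -132
P_6→P_1: (9)(-2) − (5)(7) = -53
Σ = -294
Area = |Σ|/2 = 147.
Hole:
Apply the shoelace (surveyor's) formula: 2A = Σ (x_i·y_{i+1} − x_{i+1}·y_i), indices taken mod 4.
Σ = (-1) + (-6) + (24) + (-1) = 16
Area = |Σ|/2 = 8.
Net area = 147 − 8 = 139.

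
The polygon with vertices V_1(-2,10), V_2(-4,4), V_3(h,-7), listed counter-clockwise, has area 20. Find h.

Write out the shoelace sum; only the two edges meeting at V_3 involve h:
2·Area = [((-4)·(-7) − h·4) + (h·10 − (-2)·(-7))] + 32
       = 6·h + 46 = 40
⇒ h = -1.

-1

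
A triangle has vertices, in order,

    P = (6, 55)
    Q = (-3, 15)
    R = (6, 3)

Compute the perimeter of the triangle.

|PQ| = √((-9)² + (-40)²) = √1681 = 41
|QR| = √((9)² + (-12)²) = √225 = 15
|RP| = √((0)² + (52)²) = √2704 = 52
Perimeter = 41 + 15 + 52 = 108.

108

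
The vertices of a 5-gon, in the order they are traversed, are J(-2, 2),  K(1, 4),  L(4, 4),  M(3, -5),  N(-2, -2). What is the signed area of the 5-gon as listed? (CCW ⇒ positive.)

Σ = (-10) + (-12) + (-32) + (-16) + (-8) = -78
Signed area = Σ/2 = -39 (negative ⇒ clockwise traversal).

-39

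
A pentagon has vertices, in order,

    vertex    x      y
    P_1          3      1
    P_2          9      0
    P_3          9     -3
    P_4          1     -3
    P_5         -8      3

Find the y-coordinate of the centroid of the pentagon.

Apply Gauss's area formula. First the cross-terms c_i = x_i·y_{i+1} − x_{i+1}·y_i:
  -9, -27, -24, -21, -17  ⇒  2A = -98, A = -49.
Then Σ (y_i + y_{i+1})·c_i = 148, so ȳ = 148 / (6·(-49)) = -74/147.

-74/147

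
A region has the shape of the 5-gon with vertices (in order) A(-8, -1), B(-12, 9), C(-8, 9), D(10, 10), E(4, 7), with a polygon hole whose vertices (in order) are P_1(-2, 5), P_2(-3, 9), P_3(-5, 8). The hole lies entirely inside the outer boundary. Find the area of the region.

99.5

Outer boundary:
Σ = (-84) + (-36) + (-170) + (30) + (52) = -208
Area = |Σ|/2 = 104.
Hole:
Cross-terms: -3, 21, -9  ⇒  Σ = 9
Area = |Σ|/2 = 4.5.
Net area = 104 − 4.5 = 99.5.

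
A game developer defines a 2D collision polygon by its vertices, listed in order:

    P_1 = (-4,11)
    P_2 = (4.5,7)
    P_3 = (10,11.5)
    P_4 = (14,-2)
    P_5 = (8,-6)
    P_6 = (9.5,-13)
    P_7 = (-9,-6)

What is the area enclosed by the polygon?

Apply the shoelace (surveyor's) formula: 2A = Σ (x_i·y_{i+1} − x_{i+1}·y_i), indices taken mod 7.
P_1→P_2: (-4)(7) − (4.5)(11) = -77.5
P_2→P_3: (4.5)(11.5) − (10)(7) = -18.25
P_3→P_4: (10)(-2) − (14)(11.5) = -181
P_4→P_5: (14)(-6) − (8)(-2) = -68
P_5→P_6: (8)(-13) − (9.5)(-6) = -47
P_6→P_7: (9.5)(-6) − (-9)(-13) = -174
P_7→P_1: (-9)(11) − (-4)(-6) = -123
Σ = -688.75
Area = |Σ|/2 = 344.375.

344.375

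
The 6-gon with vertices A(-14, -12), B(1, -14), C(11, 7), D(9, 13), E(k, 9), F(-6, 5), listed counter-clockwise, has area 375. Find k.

Write out the shoelace sum; only the two edges meeting at E involve k:
2·Area = [(9·9 − k·13) + (k·5 − (-6)·9)] + 591
       = -8·k + 726 = 750
⇒ k = -3.

-3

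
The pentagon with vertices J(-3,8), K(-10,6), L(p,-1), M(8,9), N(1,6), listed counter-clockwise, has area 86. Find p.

Write out the shoelace sum; only the two edges meeting at L involve p:
2·Area = [((-10)·(-1) − p·6) + (p·9 − 8·(-1))] + 127
       = 3·p + 145 = 172
⇒ p = 9.

9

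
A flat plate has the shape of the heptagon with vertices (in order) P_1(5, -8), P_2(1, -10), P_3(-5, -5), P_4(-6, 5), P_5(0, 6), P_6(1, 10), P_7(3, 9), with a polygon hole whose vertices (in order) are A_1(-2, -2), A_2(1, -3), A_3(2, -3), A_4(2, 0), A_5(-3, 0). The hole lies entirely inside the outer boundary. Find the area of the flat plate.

130.5

Outer boundary:
Apply Gauss's area formula: 2A = Σ (x_i·y_{i+1} − x_{i+1}·y_i), indices taken mod 7.
Cross-terms: -42, -55, -55, -36, -6, -21, -69  ⇒  Σ = -284
Area = |Σ|/2 = 142.
Hole:
Σ = (8) + (3) + (6) + (0) + (6) = 23
Area = |Σ|/2 = 11.5.
Net area = 142 − 11.5 = 130.5.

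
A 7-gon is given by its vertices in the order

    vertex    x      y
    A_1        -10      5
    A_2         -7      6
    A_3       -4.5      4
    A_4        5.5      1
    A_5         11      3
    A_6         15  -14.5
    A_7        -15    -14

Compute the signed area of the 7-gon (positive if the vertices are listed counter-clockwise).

Apply the shoelace formula: 2A = Σ (x_i·y_{i+1} − x_{i+1}·y_i), indices taken mod 7.
Σ = (-25) + (-1) + (-26.5) + (5.5) + (-204.5) + (-427.5) + (-215) = -894
Signed area = Σ/2 = -447 (negative ⇒ clockwise traversal).

-447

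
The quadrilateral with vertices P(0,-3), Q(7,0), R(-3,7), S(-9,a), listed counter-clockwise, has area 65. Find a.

Write out the shoelace sum; only the two edges meeting at S involve a:
2·Area = [((-3)·a − (-9)·7) + ((-9)·(-3) − 0·a)] + 70
       = -3·a + 160 = 130
⇒ a = 10.

10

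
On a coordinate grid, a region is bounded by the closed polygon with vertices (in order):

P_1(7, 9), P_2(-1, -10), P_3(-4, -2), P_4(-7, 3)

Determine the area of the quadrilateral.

Cross-terms: -61, -38, -26, -84  ⇒  Σ = -209
Area = |Σ|/2 = 104.5.

104.5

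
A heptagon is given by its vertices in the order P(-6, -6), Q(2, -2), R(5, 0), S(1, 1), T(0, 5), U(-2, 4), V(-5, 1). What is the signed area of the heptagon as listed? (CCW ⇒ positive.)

Apply the shoelace formula: 2A = Σ (x_i·y_{i+1} − x_{i+1}·y_i), indices taken mod 7.
Cross-terms: 24, 10, 5, 5, 10, 18, 36  ⇒  Σ = 108
Signed area = Σ/2 = 54 (positive ⇒ counter-clockwise traversal).

54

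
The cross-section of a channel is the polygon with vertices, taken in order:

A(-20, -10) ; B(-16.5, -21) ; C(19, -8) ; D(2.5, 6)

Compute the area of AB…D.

507.5

Apply the shoelace (surveyor's) formula: 2A = Σ (x_i·y_{i+1} − x_{i+1}·y_i), indices taken mod 4.
A→B: (-20)(-21) − (-16.5)(-10) = 255
B→C: (-16.5)(-8) − (19)(-21) = 531
C→D: (19)(6) − (2.5)(-8) = 134
D→A: (2.5)(-10) − (-20)(6) = 95
Σ = 1015
Area = |Σ|/2 = 507.5.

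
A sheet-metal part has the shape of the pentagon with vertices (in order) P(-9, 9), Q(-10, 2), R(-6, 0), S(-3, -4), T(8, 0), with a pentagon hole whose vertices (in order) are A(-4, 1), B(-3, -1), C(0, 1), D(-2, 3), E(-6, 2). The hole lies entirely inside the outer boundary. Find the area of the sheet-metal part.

95

Outer boundary:
Apply the shoelace (surveyor's) formula: 2A = Σ (x_i·y_{i+1} − x_{i+1}·y_i), indices taken mod 5.
Σ = (72) + (12) + (24) + (32) + (72) = 212
Area = |Σ|/2 = 106.
Hole:
Apply Gauss's area formula: 2A = Σ (x_i·y_{i+1} − x_{i+1}·y_i), indices taken mod 5.
A→B: (-4)(-1) − (-3)(1) = 7
B→C: (-3)(1) − (0)(-1) = -3
C→D: (0)(3) − (-2)(1) = 2
D→E: (-2)(2) − (-6)(3) = 14
E→A: (-6)(1) − (-4)(2) = 2
Σ = 22
Area = |Σ|/2 = 11.
Net area = 106 − 11 = 95.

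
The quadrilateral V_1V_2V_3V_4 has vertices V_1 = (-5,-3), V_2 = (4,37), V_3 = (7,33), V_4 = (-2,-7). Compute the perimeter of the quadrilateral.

92

|V_1V_2| = √((9)² + (40)²) = √1681 = 41
|V_2V_3| = √((3)² + (-4)²) = √25 = 5
|V_3V_4| = √((-9)² + (-40)²) = √1681 = 41
|V_4V_1| = √((-3)² + (4)²) = √25 = 5
Perimeter = 41 + 5 + 41 + 5 = 92.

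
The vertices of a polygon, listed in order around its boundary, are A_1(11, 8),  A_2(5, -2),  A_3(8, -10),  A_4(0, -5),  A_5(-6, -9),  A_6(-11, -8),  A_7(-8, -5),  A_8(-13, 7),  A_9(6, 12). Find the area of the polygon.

314.5

Apply the surveyor's formula: 2A = Σ (x_i·y_{i+1} − x_{i+1}·y_i), indices taken mod 9.
A_1→A_2: (11)(-2) − (5)(8) = -62
A_2→A_3: (5)(-10) − (8)(-2) = -34
A_3→A_4: (8)(-5) − (0)(-10) = -40
A_4→A_5: (0)(-9) − (-6)(-5) = -30
A_5→A_6: (-6)(-8) − (-11)(-9) = -51
A_6→A_7: (-11)(-5) − (-8)(-8) = -9
A_7→A_8: (-8)(7) − (-13)(-5) = -121
A_8→A_9: (-13)(12) − (6)(7) = -198
A_9→A_1: (6)(8) − (11)(12) = -84
Σ = -629
Area = |Σ|/2 = 314.5.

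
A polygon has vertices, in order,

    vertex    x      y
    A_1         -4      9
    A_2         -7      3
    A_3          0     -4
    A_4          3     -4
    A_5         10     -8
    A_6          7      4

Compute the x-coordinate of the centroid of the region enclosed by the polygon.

Apply the shoelace (surveyor's) formula. First the cross-terms c_i = x_i·y_{i+1} − x_{i+1}·y_i:
  51, 28, 12, 16, 96, 79  ⇒  2A = 282, A = 141.
Then Σ (x_i + x_{i+1})·c_i = 1356, so x̄ = 1356 / (6·141) = 226/141.

226/141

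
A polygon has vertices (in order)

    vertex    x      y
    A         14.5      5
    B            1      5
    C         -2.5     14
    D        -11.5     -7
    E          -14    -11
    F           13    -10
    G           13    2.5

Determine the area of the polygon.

Apply the shoelace (surveyor's) formula: 2A = Σ (x_i·y_{i+1} − x_{i+1}·y_i), indices taken mod 7.
Cross-terms: 67.5, 26.5, 178.5, 28.5, 283, 162.5, 28.75  ⇒  Σ = 775.25
Area = |Σ|/2 = 387.625.

387.625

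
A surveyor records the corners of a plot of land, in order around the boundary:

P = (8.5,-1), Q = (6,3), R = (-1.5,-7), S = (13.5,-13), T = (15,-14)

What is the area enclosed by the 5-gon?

Apply the surveyor's formula: 2A = Σ (x_i·y_{i+1} − x_{i+1}·y_i), indices taken mod 5.
Σ = (31.5) + (-37.5) + (114) + (6) + (104) = 218
Area = |Σ|/2 = 109.

109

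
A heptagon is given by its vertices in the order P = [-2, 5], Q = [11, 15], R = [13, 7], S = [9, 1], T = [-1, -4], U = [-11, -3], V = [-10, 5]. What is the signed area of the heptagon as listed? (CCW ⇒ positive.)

Σ = (-85) + (-118) + (-50) + (-35) + (-41) + (-85) + (-40) = -454
Signed area = Σ/2 = -227 (negative ⇒ clockwise traversal).

-227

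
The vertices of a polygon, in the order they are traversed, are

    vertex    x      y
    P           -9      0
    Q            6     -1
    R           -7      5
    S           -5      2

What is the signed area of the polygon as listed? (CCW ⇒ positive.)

30.5

Apply the surveyor's formula: 2A = Σ (x_i·y_{i+1} − x_{i+1}·y_i), indices taken mod 4.
Σ = (9) + (23) + (11) + (18) = 61
Signed area = Σ/2 = 30.5 (positive ⇒ counter-clockwise traversal).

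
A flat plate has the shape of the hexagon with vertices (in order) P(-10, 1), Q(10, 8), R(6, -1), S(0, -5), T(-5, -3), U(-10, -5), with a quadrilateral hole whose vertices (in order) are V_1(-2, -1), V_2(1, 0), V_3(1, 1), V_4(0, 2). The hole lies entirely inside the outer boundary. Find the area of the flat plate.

130

Outer boundary:
Σ = (-90) + (-58) + (-30) + (-25) + (-5) + (-60) = -268
Area = |Σ|/2 = 134.
Hole:
V_1→V_2: (-2)(0) − (1)(-1) = 1
V_2→V_3: (1)(1) − (1)(0) = 1
V_3→V_4: (1)(2) − (0)(1) = 2
V_4→V_1: (0)(-1) − (-2)(2) = 4
Σ = 8
Area = |Σ|/2 = 4.
Net area = 134 − 4 = 130.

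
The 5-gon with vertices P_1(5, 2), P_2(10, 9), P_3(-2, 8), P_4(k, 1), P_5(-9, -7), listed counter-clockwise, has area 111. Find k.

The doubled signed area Σ (x_i y_{i+1} − x_{i+1} y_i) is linear in k.
With k=0 it equals 147; the coefficient of k is -15 (from the two edges through P_4).
So -15·k + 147 = 2·111 = 222 ⇒ k = -5.

-5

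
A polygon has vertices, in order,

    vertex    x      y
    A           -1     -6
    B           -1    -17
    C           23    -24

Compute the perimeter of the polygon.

|AB| = √((0)² + (-11)²) = √121 = 11
|BC| = √((24)² + (-7)²) = √625 = 25
|CA| = √((-24)² + (18)²) = √900 = 30
Perimeter = 11 + 25 + 30 = 66.

66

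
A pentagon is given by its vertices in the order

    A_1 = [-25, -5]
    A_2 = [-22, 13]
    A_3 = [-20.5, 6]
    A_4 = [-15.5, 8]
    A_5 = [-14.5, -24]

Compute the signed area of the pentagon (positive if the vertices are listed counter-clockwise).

-205.5

Apply the shoelace (surveyor's) formula: 2A = Σ (x_i·y_{i+1} − x_{i+1}·y_i), indices taken mod 5.
A_1→A_2: (-25)(13) − (-22)(-5) = -435
A_2→A_3: (-22)(6) − (-20.5)(13) = 134.5
A_3→A_4: (-20.5)(8) − (-15.5)(6) = -71
A_4→A_5: (-15.5)(-24) − (-14.5)(8) = 488
A_5→A_1: (-14.5)(-5) − (-25)(-24) = -527.5
Σ = -411
Signed area = Σ/2 = -205.5 (negative ⇒ clockwise traversal).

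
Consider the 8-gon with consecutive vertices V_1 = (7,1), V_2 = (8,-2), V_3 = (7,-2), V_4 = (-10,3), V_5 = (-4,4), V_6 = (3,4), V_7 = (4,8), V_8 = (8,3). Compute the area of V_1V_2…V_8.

68

Cross-terms: -22, -2, 1, -28, -28, 8, -52, -13  ⇒  Σ = -136
Area = |Σ|/2 = 68.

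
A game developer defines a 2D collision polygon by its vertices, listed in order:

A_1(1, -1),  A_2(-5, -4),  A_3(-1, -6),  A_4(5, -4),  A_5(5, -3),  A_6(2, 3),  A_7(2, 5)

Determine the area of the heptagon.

A_1→A_2: (1)(-4) − (-5)(-1) = -9
A_2→A_3: (-5)(-6) − (-1)(-4) = 26
A_3→A_4: (-1)(-4) − (5)(-6) = 34
A_4→A_5: (5)(-3) − (5)(-4) = 5
A_5→A_6: (5)(3) − (2)(-3) = 21
A_6→A_7: (2)(5) − (2)(3) = 4
A_7→A_1: (2)(-1) − (1)(5) = -7
Σ = 74
Area = |Σ|/2 = 37.

37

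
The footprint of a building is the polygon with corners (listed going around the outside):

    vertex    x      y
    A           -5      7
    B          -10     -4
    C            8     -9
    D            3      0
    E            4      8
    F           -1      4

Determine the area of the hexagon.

150

Apply the shoelace (surveyor's) formula: 2A = Σ (x_i·y_{i+1} − x_{i+1}·y_i), indices taken mod 6.
Σ = (90) + (122) + (27) + (24) + (24) + (13) = 300
Area = |Σ|/2 = 150.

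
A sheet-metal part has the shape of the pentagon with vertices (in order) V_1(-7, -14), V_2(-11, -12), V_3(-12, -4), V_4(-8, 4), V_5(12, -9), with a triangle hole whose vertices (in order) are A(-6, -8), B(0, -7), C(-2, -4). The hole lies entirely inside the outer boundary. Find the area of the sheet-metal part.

218.5

Outer boundary:
Σ = (-70) + (-100) + (-80) + (24) + (-231) = -457
Area = |Σ|/2 = 228.5.
Hole:
A→B: (-6)(-7) − (0)(-8) = 42
B→C: (0)(-4) − (-2)(-7) = -14
C→A: (-2)(-8) − (-6)(-4) = -8
Σ = 20
Area = |Σ|/2 = 10.
Net area = 228.5 − 10 = 218.5.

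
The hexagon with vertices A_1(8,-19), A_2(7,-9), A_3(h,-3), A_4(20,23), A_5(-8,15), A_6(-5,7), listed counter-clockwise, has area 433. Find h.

Write out the shoelace sum; only the two edges meeting at A_3 involve h:
2·Area = [(7·(-3) − h·(-9)) + (h·23 − 20·(-3))] + 603
       = 32·h + 642 = 866
⇒ h = 7.

7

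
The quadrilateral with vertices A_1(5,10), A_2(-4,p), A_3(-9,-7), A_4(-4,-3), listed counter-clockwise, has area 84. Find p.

Write out the shoelace sum; only the two edges meeting at A_2 involve p:
2·Area = [(5·p − (-4)·10) + ((-4)·(-7) − (-9)·p)] + -26
       = 14·p + 42 = 168
⇒ p = 9.

9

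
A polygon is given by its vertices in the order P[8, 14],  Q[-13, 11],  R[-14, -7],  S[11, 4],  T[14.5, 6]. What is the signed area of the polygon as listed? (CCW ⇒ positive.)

Apply Gauss's area formula: 2A = Σ (x_i·y_{i+1} − x_{i+1}·y_i), indices taken mod 5.
Cross-terms: 270, 245, 21, 8, 155  ⇒  Σ = 699
Signed area = Σ/2 = 349.5 (positive ⇒ counter-clockwise traversal).

349.5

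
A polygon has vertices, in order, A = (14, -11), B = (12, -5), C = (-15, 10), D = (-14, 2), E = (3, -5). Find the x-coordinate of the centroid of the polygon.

-298/159

Apply the shoelace (surveyor's) formula. First the cross-terms c_i = x_i·y_{i+1} − x_{i+1}·y_i:
  62, 45, 110, 64, 37  ⇒  2A = 318, A = 159.
Then Σ (x_i + x_{i+1})·c_i = -1788, so x̄ = -1788 / (6·159) = -298/159.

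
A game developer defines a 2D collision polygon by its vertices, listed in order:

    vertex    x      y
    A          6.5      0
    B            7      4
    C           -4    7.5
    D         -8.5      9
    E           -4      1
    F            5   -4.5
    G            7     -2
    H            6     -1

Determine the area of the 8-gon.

Apply the surveyor's formula: 2A = Σ (x_i·y_{i+1} − x_{i+1}·y_i), indices taken mod 8.
Cross-terms: 26, 68.5, 27.75, 27.5, 13, 21.5, 5, 6.5  ⇒  Σ = 195.75
Area = |Σ|/2 = 97.875.

97.875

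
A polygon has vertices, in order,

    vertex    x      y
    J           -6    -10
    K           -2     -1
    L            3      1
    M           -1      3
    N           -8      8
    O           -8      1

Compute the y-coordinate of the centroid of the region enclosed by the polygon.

20/93

Apply the surveyor's formula. First the cross-terms c_i = x_i·y_{i+1} − x_{i+1}·y_i:
  -14, 1, 10, 16, 56, 86  ⇒  2A = 155, A = 77.5.
Then Σ (y_i + y_{i+1})·c_i = 100, so ȳ = 100 / (6·77.5) = 20/93.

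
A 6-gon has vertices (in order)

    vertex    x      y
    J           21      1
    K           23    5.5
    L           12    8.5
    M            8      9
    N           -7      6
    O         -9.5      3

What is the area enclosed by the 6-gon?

168.25

Σ = (92.5) + (129.5) + (40) + (111) + (36) + (-72.5) = 336.5
Area = |Σ|/2 = 168.25.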